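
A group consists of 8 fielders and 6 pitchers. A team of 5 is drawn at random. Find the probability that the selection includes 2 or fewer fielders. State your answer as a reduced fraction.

49/143

There are C(14,5) = 2002 ways to choose the 5.
Favorable selections (2 or fewer fielders): C(8,0)·C(6,5) + C(8,1)·C(6,4) + C(8,2)·C(6,3) = 6 + 120 + 560 = 686.
Probability = 686/2002 = 49/143.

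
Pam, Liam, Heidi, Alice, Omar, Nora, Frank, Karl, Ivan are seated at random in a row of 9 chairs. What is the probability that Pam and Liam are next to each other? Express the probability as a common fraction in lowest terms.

2/9

There are 9! = 362880 arrangements.
Treat Pam and Liam as a block: 8! arrangements of the blocks × 2 orders within the block = 2·40320 = 80640.
Probability = 80640/362880 = 2/9.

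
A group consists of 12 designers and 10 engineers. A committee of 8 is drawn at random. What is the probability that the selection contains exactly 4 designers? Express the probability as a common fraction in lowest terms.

There are C(22,8) = 319770 ways to choose 8 from 22.
Selections with exactly 4 designers: choose 4 of the 12 designers and 4 of the 10 engineers, C(12,4)·C(10,4) = 495·210 = 103950.
Probability = 103950/319770 = 105/323.

105/323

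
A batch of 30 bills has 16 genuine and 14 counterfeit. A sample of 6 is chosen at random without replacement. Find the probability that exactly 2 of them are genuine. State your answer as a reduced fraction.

88/435

Total number of selections: C(30,6) = 593775.
Selections with exactly 2 genuine: choose 2 of the 16 genuine and 4 of the 14 counterfeit, C(16,2)·C(14,4) = 120·1001 = 120120.
Probability = 120120/593775 = 88/435.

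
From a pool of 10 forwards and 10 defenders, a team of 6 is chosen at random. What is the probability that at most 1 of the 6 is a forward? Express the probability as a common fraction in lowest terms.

91/1292

There are C(20,6) = 38760 ways to choose the 6.
Favorable selections (at most 1 forward): C(10,0)·C(10,6) + C(10,1)·C(10,5) = 210 + 2520 = 2730.
Probability = 2730/38760 = 91/1292.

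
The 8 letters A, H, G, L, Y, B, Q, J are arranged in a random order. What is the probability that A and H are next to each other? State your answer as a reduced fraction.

1/4

There are 8! = 40320 arrangements.
Treat A and H as a block: 7! arrangements of the blocks × 2 orders within the block = 2·5040 = 10080.
Probability = 10080/40320 = 1/4.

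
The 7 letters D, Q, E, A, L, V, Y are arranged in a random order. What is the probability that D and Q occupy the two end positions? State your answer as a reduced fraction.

There are 7! = 5040 arrangements.
Place D and Q at the ends in 2 ways, arrange the remaining 5 in 5! = 120 ways: 2·120 = 240.
Probability = 240/5040 = 1/21.

1/21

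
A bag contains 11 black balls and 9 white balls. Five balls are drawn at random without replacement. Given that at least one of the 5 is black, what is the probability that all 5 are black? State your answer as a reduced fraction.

7/233

Work in counts. Selections with at least one black: C(20,5) − C(9,5) = 15504 − 126 = 15378.
Of those, selections where all 5 are black: C(11,5) = 462.
Conditional probability = 462/15378 = 7/233.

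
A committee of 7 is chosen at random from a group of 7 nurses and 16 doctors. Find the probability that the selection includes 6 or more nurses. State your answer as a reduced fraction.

Total selections: C(23,7) = 245157.
Favorable selections (6 or more nurses): C(7,6)·C(16,1) + C(7,7)·C(16,0) = 112 + 1 = 113.
Probability = 113/245157.

113/245157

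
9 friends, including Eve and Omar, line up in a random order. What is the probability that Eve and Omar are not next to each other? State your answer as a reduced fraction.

7/9

There are 9! = 362880 arrangements.
Arrangements with Eve and Omar adjacent: 2·8! = 80640.
So not adjacent: 362880 − 80640 = 282240, probability 282240/362880 = 7/9.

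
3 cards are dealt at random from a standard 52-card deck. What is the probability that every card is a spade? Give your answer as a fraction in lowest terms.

11/850

There are C(52,3) = 22100 possible 3-card hands.
Hands that are all spades: C(13,3) = 286.
Probability = 286/22100 = 11/850.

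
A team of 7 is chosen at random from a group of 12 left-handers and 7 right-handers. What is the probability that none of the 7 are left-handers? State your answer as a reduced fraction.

There are C(19,7) = 50388 possible selections.
Selections with no left-handers (all right-handers): C(7,7) = 1.
Probability = 1/50388.

1/50388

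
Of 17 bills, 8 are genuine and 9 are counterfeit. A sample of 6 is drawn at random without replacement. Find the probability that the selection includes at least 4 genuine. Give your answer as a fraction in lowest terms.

Total selections: C(17,6) = 12376.
Favorable selections (at least 4 genuine): C(8,4)·C(9,2) + C(8,5)·C(9,1) + C(8,6)·C(9,0) = 2520 + 504 + 28 = 3052.
Probability = 3052/12376 = 109/442.

109/442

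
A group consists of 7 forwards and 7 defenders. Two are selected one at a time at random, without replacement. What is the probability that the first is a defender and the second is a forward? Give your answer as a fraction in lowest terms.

7/26

Multiply the conditional probabilities at each draw: 7/14 · 7/13 = 49/182 = 7/26.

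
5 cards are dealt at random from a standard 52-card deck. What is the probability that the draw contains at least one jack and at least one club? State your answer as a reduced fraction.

There are C(52,5) = 2598960 possible draws.
By inclusion-exclusion on the complements, draws missing all jacks or all clubs: C(48,5) + C(39,5) − C(36,5) = 1712304 + 575757 − 376992 = 1911069.
So draws with at least one of each: 2598960 − 1911069 = 687891, probability 687891/2598960 = 229297/866320.

229297/866320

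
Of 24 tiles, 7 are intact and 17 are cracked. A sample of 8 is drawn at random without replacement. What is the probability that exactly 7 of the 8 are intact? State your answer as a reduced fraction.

1/43263

The sample space is all 8-subsets of the 24: C(24,8) = 735471.
Selections with exactly 7 intact: choose 7 of the 7 intact and 1 of the 17 cracked, C(7,7)·C(17,1) = 1·17 = 17.
Probability = 17/735471 = 1/43263.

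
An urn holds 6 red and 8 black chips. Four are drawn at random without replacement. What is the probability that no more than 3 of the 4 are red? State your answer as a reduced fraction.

Total selections: C(14,4) = 1001.
The complement is exactly 4 red: C(6,4)·C(8,0) = 15.
Probability = 1 − 15/1001 = 986/1001.

986/1001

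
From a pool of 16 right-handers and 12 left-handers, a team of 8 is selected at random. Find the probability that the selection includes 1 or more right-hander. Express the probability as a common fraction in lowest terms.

Total selections: C(28,8) = 3108105.
The complement is all 8 are left-handers: C(12,8) = 495.
Probability = 1 − 495/3108105 = 3107610/3108105 = 6278/6279.

6278/6279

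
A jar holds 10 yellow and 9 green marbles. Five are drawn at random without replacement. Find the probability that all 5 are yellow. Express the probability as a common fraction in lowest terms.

7/323

There are C(19,5) = 11628 possible selections.
Selections with all yellow: C(10,5) = 252.
Probability = 252/11628 = 7/323.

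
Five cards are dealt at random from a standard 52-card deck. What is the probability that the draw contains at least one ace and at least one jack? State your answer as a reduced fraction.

6509/64974

There are C(52,5) = 2598960 possible draws.
By inclusion-exclusion on the complements, draws missing all aces or all jacks: C(48,5) + C(48,5) − C(44,5) = 1712304 + 1712304 − 1086008 = 2338600.
So draws with at least one of each: 2598960 − 2338600 = 260360, probability 260360/2598960 = 6509/64974.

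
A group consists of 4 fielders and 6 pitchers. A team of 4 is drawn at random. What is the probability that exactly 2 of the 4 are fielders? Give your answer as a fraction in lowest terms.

There are C(10,4) = 210 ways to choose 4 from 10.
Selections with exactly 2 fielders: choose 2 of the 4 fielders and 2 of the 6 pitchers, C(4,2)·C(6,2) = 6·15 = 90.
Probability = 90/210 = 3/7.

3/7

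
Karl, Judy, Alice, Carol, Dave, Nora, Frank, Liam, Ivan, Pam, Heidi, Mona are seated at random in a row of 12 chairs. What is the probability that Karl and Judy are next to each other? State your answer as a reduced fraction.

There are 12! = 479001600 arrangements.
Treat Karl and Judy as a block: 11! arrangements of the blocks × 2 orders within the block = 2·39916800 = 79833600.
Probability = 79833600/479001600 = 1/6.

1/6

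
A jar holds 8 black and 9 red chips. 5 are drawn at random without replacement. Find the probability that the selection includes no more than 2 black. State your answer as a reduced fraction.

There are C(17,5) = 6188 ways to choose the 5.
Favorable selections (no more than 2 black): C(8,0)·C(9,5) + C(8,1)·C(9,4) + C(8,2)·C(9,3) = 126 + 1008 + 2352 = 3486.
Probability = 3486/6188 = 249/442.

249/442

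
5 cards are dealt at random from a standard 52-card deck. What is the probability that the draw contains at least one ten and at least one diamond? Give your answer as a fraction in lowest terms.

229297/866320

There are C(52,5) = 2598960 possible draws.
By inclusion-exclusion on the complements, draws missing all tens or all diamonds: C(48,5) + C(39,5) − C(36,5) = 1712304 + 575757 − 376992 = 1911069.
So draws with at least one of each: 2598960 − 1911069 = 687891, probability 687891/2598960 = 229297/866320.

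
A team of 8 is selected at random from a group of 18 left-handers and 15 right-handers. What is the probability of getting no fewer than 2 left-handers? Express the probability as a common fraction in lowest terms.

10693/10788

Total selections: C(33,8) = 13884156.
Favorable selections (no fewer than 2 left-handers): C(18,2)·C(15,6) + C(18,3)·C(15,5) + C(18,4)·C(15,4) + C(18,5)·C(15,3) + C(18,6)·C(15,2) + C(18,7)·C(15,1) + C(18,8)·C(15,0) = 765765 + 2450448 + 4176900 + 3898440 + 1949220 + 477360 + 43758 = 13761891.
Probability = 13761891/13884156 = 10693/10788.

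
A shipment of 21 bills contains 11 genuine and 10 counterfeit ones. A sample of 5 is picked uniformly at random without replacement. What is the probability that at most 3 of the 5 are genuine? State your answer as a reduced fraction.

97/119

There are C(21,5) = 20349 ways to choose the 5.
Count the complement (more than 3 genuine): C(11,4)·C(10,1) + C(11,5)·C(10,0) = 3300 + 462 = 3762.
Probability = 1 − 3762/20349 = 16587/20349 = 97/119.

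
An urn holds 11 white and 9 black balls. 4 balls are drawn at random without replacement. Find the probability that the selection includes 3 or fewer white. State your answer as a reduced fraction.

301/323

There are C(20,4) = 4845 ways to choose the 4.
The complement is exactly 4 white: C(11,4)·C(9,0) = 330.
Probability = 1 − 330/4845 = 4515/4845 = 301/323.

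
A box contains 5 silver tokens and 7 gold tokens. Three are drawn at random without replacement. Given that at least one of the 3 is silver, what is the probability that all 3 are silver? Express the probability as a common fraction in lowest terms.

2/37

Work in counts. Selections with at least one silver: C(12,3) − C(7,3) = 220 − 35 = 185.
Of those, selections where all 3 are silver: C(5,3) = 10.
Conditional probability = 10/185 = 2/37.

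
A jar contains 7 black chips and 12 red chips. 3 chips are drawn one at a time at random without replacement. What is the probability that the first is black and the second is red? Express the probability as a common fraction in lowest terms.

14/57

Multiply the conditional probabilities at each draw: 7/19 · 12/18 = 84/342 = 14/57.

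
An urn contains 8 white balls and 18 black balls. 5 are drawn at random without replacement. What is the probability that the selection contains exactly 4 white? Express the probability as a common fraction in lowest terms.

63/3289

Total number of selections: C(26,5) = 65780.
Selections with exactly 4 white: choose 4 of the 8 white and 1 of the 18 black, C(8,4)·C(18,1) = 70·18 = 1260.
Probability = 1260/65780 = 63/3289.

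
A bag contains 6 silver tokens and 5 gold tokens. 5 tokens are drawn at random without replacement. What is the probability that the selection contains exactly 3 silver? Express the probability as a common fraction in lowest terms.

100/231

There are C(11,5) = 462 ways to choose 5 from 11.
Selections with exactly 3 silver: choose 3 of the 6 silver and 2 of the 5 gold, C(6,3)·C(5,2) = 20·10 = 200.
Probability = 200/462 = 100/231.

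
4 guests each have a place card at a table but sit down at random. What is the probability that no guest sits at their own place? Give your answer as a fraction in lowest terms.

There are 4! = 24 seatings.
By inclusion-exclusion, seatings with no fixed points: C(4,0)·4! − C(4,1)·3! + C(4,2)·2! − C(4,3)·1! + C(4,4)·0! = 9.
Probability = 9/24 = 3/8.

3/8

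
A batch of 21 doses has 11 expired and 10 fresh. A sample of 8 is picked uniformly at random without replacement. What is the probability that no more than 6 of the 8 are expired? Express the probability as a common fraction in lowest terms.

635/646

There are C(21,8) = 203490 ways to choose the 8.
Count the complement (more than 6 expired): C(11,7)·C(10,1) + C(11,8)·C(10,0) = 3300 + 165 = 3465.
Probability = 1 − 3465/203490 = 200025/203490 = 635/646.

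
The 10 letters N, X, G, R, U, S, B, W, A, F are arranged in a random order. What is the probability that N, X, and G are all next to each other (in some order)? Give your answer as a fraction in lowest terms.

There are 10! = 3628800 arrangements.
Treat the three as one block: 8! placements × 3! orders within the block = 40320·6 = 241920.
Probability = 241920/3628800 = 1/15.

1/15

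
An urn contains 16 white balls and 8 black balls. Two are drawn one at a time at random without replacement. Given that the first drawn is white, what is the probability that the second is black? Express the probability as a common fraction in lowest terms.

After removing one white, 23 remain: 15 white and 8 black.
So the probability the next is black is 8/23.

8/23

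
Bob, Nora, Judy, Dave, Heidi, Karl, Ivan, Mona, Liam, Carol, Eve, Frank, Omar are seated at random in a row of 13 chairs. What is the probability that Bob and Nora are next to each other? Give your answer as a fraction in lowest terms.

2/13

There are 13! = 6227020800 arrangements.
Treat Bob and Nora as a block: 12! arrangements of the blocks × 2 orders within the block = 2·479001600 = 958003200.
Probability = 958003200/6227020800 = 2/13.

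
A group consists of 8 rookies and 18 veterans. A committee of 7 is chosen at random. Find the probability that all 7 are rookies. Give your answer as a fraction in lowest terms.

There are C(26,7) = 657800 possible selections.
Selections with all rookies: C(8,7) = 8.
Probability = 8/657800 = 1/82225.

1/82225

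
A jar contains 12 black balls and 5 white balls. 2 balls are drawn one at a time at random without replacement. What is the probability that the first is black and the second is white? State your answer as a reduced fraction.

Multiply the conditional probabilities at each draw: 12/17 · 5/16 = 60/272 = 15/68.

15/68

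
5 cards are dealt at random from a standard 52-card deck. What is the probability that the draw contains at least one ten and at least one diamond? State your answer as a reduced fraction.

229297/866320

There are C(52,5) = 2598960 possible draws.
By inclusion-exclusion on the complements, draws missing all tens or all diamonds: C(48,5) + C(39,5) − C(36,5) = 1712304 + 575757 − 376992 = 1911069.
So draws with at least one of each: 2598960 − 1911069 = 687891, probability 687891/2598960 = 229297/866320.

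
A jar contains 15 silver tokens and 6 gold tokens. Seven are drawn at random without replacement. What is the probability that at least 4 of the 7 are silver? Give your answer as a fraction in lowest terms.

There are C(21,7) = 116280 ways to choose the 7.
Favorable selections (at least 4 silver): C(15,4)·C(6,3) + C(15,5)·C(6,2) + C(15,6)·C(6,1) + C(15,7)·C(6,0) = 27300 + 45045 + 30030 + 6435 = 108810.
Probability = 108810/116280 = 1209/1292.

1209/1292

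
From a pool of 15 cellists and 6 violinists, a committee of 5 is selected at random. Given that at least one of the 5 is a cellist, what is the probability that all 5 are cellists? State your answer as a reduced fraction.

1001/6781

Work in counts. Selections with at least one cellist: C(21,5) − C(6,5) = 20349 − 6 = 20343.
Of those, selections where all 5 are cellists: C(15,5) = 3003.
Conditional probability = 3003/20343 = 1001/6781.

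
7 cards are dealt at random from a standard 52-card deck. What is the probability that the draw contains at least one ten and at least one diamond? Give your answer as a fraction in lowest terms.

53122231/133784560

There are C(52,7) = 133784560 possible draws.
By inclusion-exclusion on the complements, draws missing all tens or all diamonds: C(48,7) + C(39,7) − C(36,7) = 73629072 + 15380937 − 8347680 = 80662329.
So draws with at least one of each: 133784560 − 80662329 = 53122231, probability 53122231/133784560.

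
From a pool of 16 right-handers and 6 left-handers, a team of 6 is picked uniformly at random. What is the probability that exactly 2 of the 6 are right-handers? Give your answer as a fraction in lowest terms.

Total number of selections: C(22,6) = 74613.
Selections with exactly 2 right-handers: choose 2 of the 16 right-handers and 4 of the 6 left-handers, C(16,2)·C(6,4) = 120·15 = 1800.
Probability = 1800/74613 = 600/24871.

600/24871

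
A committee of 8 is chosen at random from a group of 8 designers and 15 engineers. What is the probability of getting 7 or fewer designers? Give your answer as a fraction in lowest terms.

490313/490314

Total selections: C(23,8) = 490314.
The complement is exactly 8 designers: C(8,8)·C(15,0) = 1.
Probability = 1 − 1/490314 = 490313/490314.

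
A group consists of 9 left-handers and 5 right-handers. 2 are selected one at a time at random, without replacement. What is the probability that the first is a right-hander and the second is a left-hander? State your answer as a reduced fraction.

45/182

Multiply the conditional probabilities at each draw: 5/14 · 9/13 = 45/182.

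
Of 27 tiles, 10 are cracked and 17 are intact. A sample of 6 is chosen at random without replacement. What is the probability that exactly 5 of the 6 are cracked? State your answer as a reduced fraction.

238/16445

The sample space is all 6-subsets of the 27: C(27,6) = 296010.
Selections with exactly 5 cracked: choose 5 of the 10 cracked and 1 of the 17 intact, C(10,5)·C(17,1) = 252·17 = 4284.
Probability = 4284/296010 = 238/16445.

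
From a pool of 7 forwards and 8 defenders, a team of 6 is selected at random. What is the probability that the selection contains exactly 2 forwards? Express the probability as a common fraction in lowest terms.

42/143

Total number of selections: C(15,6) = 5005.
Selections with exactly 2 forwards: choose 2 of the 7 forwards and 4 of the 8 defenders, C(7,2)·C(8,4) = 21·70 = 1470.
Probability = 1470/5005 = 42/143.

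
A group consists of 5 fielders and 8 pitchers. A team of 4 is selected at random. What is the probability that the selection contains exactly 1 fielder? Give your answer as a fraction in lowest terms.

The sample space is all 4-subsets of the 13: C(13,4) = 715.
Selections with exactly 1 fielder: choose 1 of the 5 fielders and 3 of the 8 pitchers, C(5,1)·C(8,3) = 5·56 = 280.
Probability = 280/715 = 56/143.

56/143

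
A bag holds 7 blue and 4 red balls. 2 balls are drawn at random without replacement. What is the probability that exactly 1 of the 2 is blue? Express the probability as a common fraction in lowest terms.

28/55

There are C(11,2) = 55 ways to choose 2 from 11.
Selections with exactly 1 blue: choose 1 of the 7 blue and 1 of the 4 red, C(7,1)·C(4,1) = 7·4 = 28.
Probability = 28/55.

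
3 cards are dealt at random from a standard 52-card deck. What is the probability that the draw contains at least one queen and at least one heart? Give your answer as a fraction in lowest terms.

33/260

There are C(52,3) = 22100 possible draws.
By inclusion-exclusion on the complements, draws missing all queens or all hearts: C(48,3) + C(39,3) − C(36,3) = 17296 + 9139 − 7140 = 19295.
So draws with at least one of each: 22100 − 19295 = 2805, probability 2805/22100 = 33/260.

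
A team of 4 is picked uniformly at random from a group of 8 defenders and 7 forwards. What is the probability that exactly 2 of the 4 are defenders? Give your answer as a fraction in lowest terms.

There are C(15,4) = 1365 ways to choose 4 from 15.
Selections with exactly 2 defenders: choose 2 of the 8 defenders and 2 of the 7 forwards, C(8,2)·C(7,2) = 28·21 = 588.
Probability = 588/1365 = 28/65.

28/65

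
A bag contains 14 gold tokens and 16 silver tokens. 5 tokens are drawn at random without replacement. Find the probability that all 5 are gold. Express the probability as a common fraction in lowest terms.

11/783

There are C(30,5) = 142506 possible selections.
Selections with all gold: C(14,5) = 2002.
Probability = 2002/142506 = 11/783.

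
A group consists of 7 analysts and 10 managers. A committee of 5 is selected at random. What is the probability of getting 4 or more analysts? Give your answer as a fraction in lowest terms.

53/884

Total selections: C(17,5) = 6188.
Favorable selections (4 or more analysts): C(7,4)·C(10,1) + C(7,5)·C(10,0) = 350 + 21 = 371.
Probability = 371/6188 = 53/884.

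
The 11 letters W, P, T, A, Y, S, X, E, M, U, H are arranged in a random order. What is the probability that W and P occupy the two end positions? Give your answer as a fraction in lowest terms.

1/55

There are 11! = 39916800 arrangements.
Place W and P at the ends in 2 ways, arrange the remaining 9 in 9! = 362880 ways: 2·362880 = 725760.
Probability = 725760/39916800 = 1/55.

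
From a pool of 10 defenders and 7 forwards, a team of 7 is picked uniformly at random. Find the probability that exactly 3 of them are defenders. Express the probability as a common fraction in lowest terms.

Total number of selections: C(17,7) = 19448.
Selections with exactly 3 defenders: choose 3 of the 10 defenders and 4 of the 7 forwards, C(10,3)·C(7,4) = 120·35 = 4200.
Probability = 4200/19448 = 525/2431.

525/2431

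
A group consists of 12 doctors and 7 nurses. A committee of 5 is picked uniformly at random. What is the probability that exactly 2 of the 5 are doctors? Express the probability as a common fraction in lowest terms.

There are C(19,5) = 11628 ways to choose 5 from 19.
Selections with exactly 2 doctors: choose 2 of the 12 doctors and 3 of the 7 nurses, C(12,2)·C(7,3) = 66·35 = 2310.
Probability = 2310/11628 = 385/1938.

385/1938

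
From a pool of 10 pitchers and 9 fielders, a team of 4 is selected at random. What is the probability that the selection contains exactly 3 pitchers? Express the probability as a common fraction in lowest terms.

There are C(19,4) = 3876 ways to choose 4 from 19.
Selections with exactly 3 pitchers: choose 3 of the 10 pitchers and 1 of the 9 fielders, C(10,3)·C(9,1) = 120·9 = 1080.
Probability = 1080/3876 = 90/323.

90/323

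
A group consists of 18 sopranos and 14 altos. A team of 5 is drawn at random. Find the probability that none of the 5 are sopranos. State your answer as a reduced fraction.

There are C(32,5) = 201376 possible selections.
Selections with no sopranos (all altos): C(14,5) = 2002.
Probability = 2002/201376 = 143/14384.

143/14384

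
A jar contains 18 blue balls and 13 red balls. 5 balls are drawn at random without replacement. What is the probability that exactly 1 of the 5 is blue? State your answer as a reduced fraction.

There are C(31,5) = 169911 ways to choose 5 from 31.
Selections with exactly 1 blue: choose 1 of the 18 blue and 4 of the 13 red, C(18,1)·C(13,4) = 18·715 = 12870.
Probability = 12870/169911 = 1430/18879.

1430/18879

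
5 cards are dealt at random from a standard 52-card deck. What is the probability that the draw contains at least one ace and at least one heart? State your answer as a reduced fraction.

229297/866320

There are C(52,5) = 2598960 possible draws.
By inclusion-exclusion on the complements, draws missing all aces or all hearts: C(48,5) + C(39,5) − C(36,5) = 1712304 + 575757 − 376992 = 1911069.
So draws with at least one of each: 2598960 − 1911069 = 687891, probability 687891/2598960 = 229297/866320.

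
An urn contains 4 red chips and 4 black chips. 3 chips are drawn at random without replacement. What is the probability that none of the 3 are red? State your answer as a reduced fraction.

There are C(8,3) = 56 possible selections.
Selections with no red (all black): C(4,3) = 4.
Probability = 4/56 = 1/14.

1/14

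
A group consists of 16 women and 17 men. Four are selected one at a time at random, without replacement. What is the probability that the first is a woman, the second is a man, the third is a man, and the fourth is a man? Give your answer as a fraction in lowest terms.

68/1023

Multiply the conditional probabilities at each draw: 16/33 · 17/32 · 16/31 · 15/30 = 65280/982080 = 68/1023.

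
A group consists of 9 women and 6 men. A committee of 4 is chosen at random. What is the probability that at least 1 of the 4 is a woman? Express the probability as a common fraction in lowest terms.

90/91

There are C(15,4) = 1365 ways to choose the 4.
The complement is all 4 are men: C(6,4) = 15.
Probability = 1 − 15/1365 = 1350/1365 = 90/91.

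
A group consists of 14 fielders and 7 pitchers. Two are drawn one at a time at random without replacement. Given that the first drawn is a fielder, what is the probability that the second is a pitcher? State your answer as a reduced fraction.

7/20

After removing one fielder, 20 remain: 13 fielders and 7 pitchers.
So the probability the next is a pitcher is 7/20.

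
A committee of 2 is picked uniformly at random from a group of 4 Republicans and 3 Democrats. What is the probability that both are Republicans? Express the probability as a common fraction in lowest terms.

There are C(7,2) = 21 possible selections.
Selections with all Republicans: C(4,2) = 6.
Probability = 6/21 = 2/7.

2/7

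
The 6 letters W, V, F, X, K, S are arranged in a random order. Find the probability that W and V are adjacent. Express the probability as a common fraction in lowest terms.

There are 6! = 720 arrangements.
Treat W and V as a block: 5! arrangements of the blocks × 2 orders within the block = 2·120 = 240.
Probability = 240/720 = 1/3.

1/3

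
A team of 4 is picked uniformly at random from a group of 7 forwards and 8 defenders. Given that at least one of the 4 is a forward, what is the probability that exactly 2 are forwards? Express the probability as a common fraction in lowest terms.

Work in counts. Selections with at least one forward: C(15,4) − C(8,4) = 1365 − 70 = 1295.
Of those, selections where exactly 2 are forwards: C(7,2)·C(8,2) = 21·28 = 588.
Conditional probability = 588/1295 = 84/185.

84/185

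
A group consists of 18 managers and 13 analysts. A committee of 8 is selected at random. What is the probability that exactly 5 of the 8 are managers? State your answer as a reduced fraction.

Total number of selections: C(31,8) = 7888725.
Selections with exactly 5 managers: choose 5 of the 18 managers and 3 of the 13 analysts, C(18,5)·C(13,3) = 8568·286 = 2450448.
Probability = 2450448/7888725 = 20944/67425.

20944/67425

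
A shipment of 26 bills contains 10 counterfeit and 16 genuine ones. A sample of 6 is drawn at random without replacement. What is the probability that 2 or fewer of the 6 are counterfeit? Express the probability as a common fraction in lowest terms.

734/1265

There are C(26,6) = 230230 ways to choose the 6.
Favorable selections (2 or fewer counterfeit): C(10,0)·C(16,6) + C(10,1)·C(16,5) + C(10,2)·C(16,4) = 8008 + 43680 + 81900 = 133588.
Probability = 133588/230230 = 734/1265.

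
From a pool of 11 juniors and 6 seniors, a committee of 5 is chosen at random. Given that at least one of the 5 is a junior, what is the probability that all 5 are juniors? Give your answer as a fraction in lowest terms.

Work in counts. Selections with at least one junior: C(17,5) − C(6,5) = 6188 − 6 = 6182.
Of those, selections where all 5 are juniors: C(11,5) = 462.
Conditional probability = 462/6182 = 21/281.

21/281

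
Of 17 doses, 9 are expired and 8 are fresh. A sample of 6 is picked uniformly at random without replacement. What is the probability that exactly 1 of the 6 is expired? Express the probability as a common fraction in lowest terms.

9/221

There are C(17,6) = 12376 ways to choose 6 from 17.
Selections with exactly 1 expired: choose 1 of the 9 expired and 5 of the 8 fresh, C(9,1)·C(8,5) = 9·56 = 504.
Probability = 504/12376 = 9/221.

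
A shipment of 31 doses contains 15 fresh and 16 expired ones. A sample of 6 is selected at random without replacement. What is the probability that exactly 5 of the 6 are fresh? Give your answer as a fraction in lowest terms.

176/2697

Total number of selections: C(31,6) = 736281.
Selections with exactly 5 fresh: choose 5 of the 15 fresh and 1 of the 16 expired, C(15,5)·C(16,1) = 3003·16 = 48048.
Probability = 48048/736281 = 176/2697.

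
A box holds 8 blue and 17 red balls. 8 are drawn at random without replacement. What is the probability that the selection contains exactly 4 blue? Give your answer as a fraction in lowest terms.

6664/43263

There are C(25,8) = 1081575 ways to choose 8 from 25.
Selections with exactly 4 blue: choose 4 of the 8 blue and 4 of the 17 red, C(8,4)·C(17,4) = 70·2380 = 166600.
Probability = 166600/1081575 = 6664/43263.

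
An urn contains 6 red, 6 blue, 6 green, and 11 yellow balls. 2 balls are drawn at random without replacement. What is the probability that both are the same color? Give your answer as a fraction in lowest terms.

There are C(29,2) = 406 ways to draw 2 balls.
All same color: C(6,2) + C(6,2) + C(6,2) + C(11,2) = 15 + 15 + 15 + 55 = 100.
Probability = 100/406 = 50/203.

50/203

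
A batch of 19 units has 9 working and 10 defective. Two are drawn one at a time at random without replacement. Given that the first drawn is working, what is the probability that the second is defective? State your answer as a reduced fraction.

After removing one working, 18 remain: 8 working and 10 defective.
So the probability the next is defective is 10/18 = 5/9.

5/9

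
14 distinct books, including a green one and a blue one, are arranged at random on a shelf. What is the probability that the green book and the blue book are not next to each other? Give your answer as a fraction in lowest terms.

There are 14! = 87178291200 arrangements.
Arrangements with the green book and the blue book adjacent: 2·13! = 12454041600.
So not adjacent: 87178291200 − 12454041600 = 74724249600, probability 74724249600/87178291200 = 6/7.

6/7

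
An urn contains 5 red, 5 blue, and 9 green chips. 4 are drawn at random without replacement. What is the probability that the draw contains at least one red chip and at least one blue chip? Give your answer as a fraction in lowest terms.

500/969

There are C(19,4) = 3876 possible draws.
By inclusion-exclusion on the complements, draws missing all red or all blue: C(14,4) + C(14,4) − C(9,4) = 1001 + 1001 − 126 = 1876.
So draws with at least one of each: 3876 − 1876 = 2000, probability 2000/3876 = 500/969.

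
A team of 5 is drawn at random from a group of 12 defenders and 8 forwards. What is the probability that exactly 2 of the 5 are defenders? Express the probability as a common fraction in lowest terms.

Total number of selections: C(20,5) = 15504.
Selections with exactly 2 defenders: choose 2 of the 12 defenders and 3 of the 8 forwards, C(12,2)·C(8,3) = 66·56 = 3696.
Probability = 3696/15504 = 77/323.

77/323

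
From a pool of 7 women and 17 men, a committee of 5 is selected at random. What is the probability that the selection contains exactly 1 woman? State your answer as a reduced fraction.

There are C(24,5) = 42504 ways to choose 5 from 24.
Selections with exactly 1 woman: choose 1 of the 7 women and 4 of the 17 men, C(7,1)·C(17,4) = 7·2380 = 16660.
Probability = 16660/42504 = 595/1518.

595/1518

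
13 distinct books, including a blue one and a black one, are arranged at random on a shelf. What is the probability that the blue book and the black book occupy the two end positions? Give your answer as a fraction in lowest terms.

1/78

There are 13! = 6227020800 arrangements.
Place the blue book and the black book at the ends in 2 ways, arrange the remaining 11 in 11! = 39916800 ways: 2·39916800 = 79833600.
Probability = 79833600/6227020800 = 1/78.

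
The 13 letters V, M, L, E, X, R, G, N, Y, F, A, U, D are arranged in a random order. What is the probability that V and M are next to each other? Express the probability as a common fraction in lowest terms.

2/13

There are 13! = 6227020800 arrangements.
Treat V and M as a block: 12! arrangements of the blocks × 2 orders within the block = 2·479001600 = 958003200.
Probability = 958003200/6227020800 = 2/13.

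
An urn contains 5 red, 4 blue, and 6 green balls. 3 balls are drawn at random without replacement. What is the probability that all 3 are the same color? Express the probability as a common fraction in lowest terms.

34/455

There are C(15,3) = 455 ways to draw 3 balls.
All same color: C(5,3) + C(4,3) + C(6,3) = 10 + 4 + 20 = 34.
Probability = 34/455.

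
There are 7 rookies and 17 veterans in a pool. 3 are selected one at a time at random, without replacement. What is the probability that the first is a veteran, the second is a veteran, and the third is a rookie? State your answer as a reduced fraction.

119/759

Multiply the conditional probabilities at each draw: 17/24 · 16/23 · 7/22 = 1904/12144 = 119/759.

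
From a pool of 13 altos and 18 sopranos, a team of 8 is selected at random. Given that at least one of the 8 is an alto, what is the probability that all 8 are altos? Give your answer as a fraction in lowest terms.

Work in counts. Selections with at least one alto: C(31,8) − C(18,8) = 7888725 − 43758 = 7844967.
Of those, selections where all 8 are altos: C(13,8) = 1287.
Conditional probability = 1287/7844967 = 11/67051.

11/67051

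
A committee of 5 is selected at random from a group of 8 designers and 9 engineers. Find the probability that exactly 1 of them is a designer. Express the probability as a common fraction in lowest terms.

36/221

Total number of selections: C(17,5) = 6188.
Selections with exactly 1 designer: choose 1 of the 8 designers and 4 of the 9 engineers, C(8,1)·C(9,4) = 8·126 = 1008.
Probability = 1008/6188 = 36/221.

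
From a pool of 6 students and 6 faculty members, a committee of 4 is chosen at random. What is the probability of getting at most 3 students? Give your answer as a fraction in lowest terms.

There are C(12,4) = 495 ways to choose the 4.
The complement is exactly 4 students: C(6,4)·C(6,0) = 15.
Probability = 1 − 15/495 = 480/495 = 32/33.

32/33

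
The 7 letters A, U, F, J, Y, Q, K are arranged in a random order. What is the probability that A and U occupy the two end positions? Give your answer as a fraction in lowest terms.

1/21

There are 7! = 5040 arrangements.
Place A and U at the ends in 2 ways, arrange the remaining 5 in 5! = 120 ways: 2·120 = 240.
Probability = 240/5040 = 1/21.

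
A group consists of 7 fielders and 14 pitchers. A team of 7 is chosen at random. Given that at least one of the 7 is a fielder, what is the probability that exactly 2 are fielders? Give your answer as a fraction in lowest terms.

Work in counts. Selections with at least one fielder: C(21,7) − C(14,7) = 116280 − 3432 = 112848.
Of those, selections where exactly 2 are fielders: C(7,2)·C(14,5) = 21·2002 = 42042.
Conditional probability = 42042/112848 = 7007/18808.

7007/18808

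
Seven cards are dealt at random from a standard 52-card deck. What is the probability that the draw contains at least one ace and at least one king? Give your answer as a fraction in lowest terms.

There are C(52,7) = 133784560 possible draws.
By inclusion-exclusion on the complements, draws missing all aces or all kings: C(48,7) + C(48,7) − C(44,7) = 73629072 + 73629072 − 38320568 = 108937576.
So draws with at least one of each: 133784560 − 108937576 = 24846984, probability 24846984/133784560 = 3105873/16723070.

3105873/16723070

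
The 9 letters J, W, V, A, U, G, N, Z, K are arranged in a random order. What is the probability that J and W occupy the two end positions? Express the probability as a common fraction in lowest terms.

There are 9! = 362880 arrangements.
Place J and W at the ends in 2 ways, arrange the remaining 7 in 7! = 5040 ways: 2·5040 = 10080.
Probability = 10080/362880 = 1/36.

1/36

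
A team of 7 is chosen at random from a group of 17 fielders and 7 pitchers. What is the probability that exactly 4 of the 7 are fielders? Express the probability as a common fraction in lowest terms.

20825/86526

The sample space is all 7-subsets of the 24: C(24,7) = 346104.
Selections with exactly 4 fielders: choose 4 of the 17 fielders and 3 of the 7 pitchers, C(17,4)·C(7,3) = 2380·35 = 83300.
Probability = 83300/346104 = 20825/86526.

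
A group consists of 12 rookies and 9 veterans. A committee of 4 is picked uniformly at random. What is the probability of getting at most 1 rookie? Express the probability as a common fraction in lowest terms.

18/95

There are C(21,4) = 5985 ways to choose the 4.
Favorable selections (at most 1 rookie): C(12,0)·C(9,4) + C(12,1)·C(9,3) = 126 + 1008 = 1134.
Probability = 1134/5985 = 18/95.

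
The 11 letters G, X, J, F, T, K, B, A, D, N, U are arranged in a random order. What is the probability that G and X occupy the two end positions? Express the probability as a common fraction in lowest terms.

There are 11! = 39916800 arrangements.
Place G and X at the ends in 2 ways, arrange the remaining 9 in 9! = 362880 ways: 2·362880 = 725760.
Probability = 725760/39916800 = 1/55.

1/55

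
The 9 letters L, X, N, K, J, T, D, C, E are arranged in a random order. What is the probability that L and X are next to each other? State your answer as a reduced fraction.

There are 9! = 362880 arrangements.
Treat L and X as a block: 8! arrangements of the blocks × 2 orders within the block = 2·40320 = 80640.
Probability = 80640/362880 = 2/9.

2/9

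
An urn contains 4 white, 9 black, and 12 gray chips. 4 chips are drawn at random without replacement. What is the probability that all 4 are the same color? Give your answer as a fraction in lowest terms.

311/6325

There are C(25,4) = 12650 ways to draw 4 chips.
All same color: C(4,4) + C(9,4) + C(12,4) = 1 + 126 + 495 = 622.
Probability = 622/12650 = 311/6325.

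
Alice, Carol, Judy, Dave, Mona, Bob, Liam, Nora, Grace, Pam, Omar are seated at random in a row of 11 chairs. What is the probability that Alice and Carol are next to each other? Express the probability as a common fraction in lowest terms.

There are 11! = 39916800 arrangements.
Treat Alice and Carol as a block: 10! arrangements of the blocks × 2 orders within the block = 2·3628800 = 7257600.
Probability = 7257600/39916800 = 2/11.

2/11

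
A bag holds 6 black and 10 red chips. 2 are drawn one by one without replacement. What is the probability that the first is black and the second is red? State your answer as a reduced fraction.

Multiply the conditional probabilities at each draw: 6/16 · 10/15 = 60/240 = 1/4.

1/4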